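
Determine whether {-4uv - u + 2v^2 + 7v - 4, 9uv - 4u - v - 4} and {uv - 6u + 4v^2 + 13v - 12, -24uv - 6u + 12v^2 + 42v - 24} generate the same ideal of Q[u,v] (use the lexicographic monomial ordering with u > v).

Yes, the ideals are equal.

Since reduced Gröbner bases are canonical representatives of ideals under a given ordering, it suffices to compute and compare them.
Buchberger on the first generating set:
f_1 = -4uv - u + 2v^2 + 7v - 4, LT = uv.
f_2 = 9uv - 4u - v - 4, LT = uv.

S(f_1,f_2): lcm = uv. S = 25/36u - 1/2v^2 - 59/36v + 13/9.
  leading term u: no divisor's leading term divides it; move 25/36u to the remainder.
  leading term v^2: no divisor's leading term divides it; move -1/2v^2 to the remainder.
  leading term v: no divisor's leading term divides it; move -59/36v to the remainder.
  leading term 1: no divisor's leading term divides it; move 13/9 to the remainder.
  remainder 25/36u - 1/2v^2 - 59/36v + 13/9 ≠ 0; add g_3 = 25/36u - 1/2v^2 - 59/36v + 13/9 to the basis.

S(f_1,g_3): lcm = uv. S = 1/4u + 18/25v^3 + 93/50v^2 - 383/100v + 1.
  leading term u: subtract (9/25)·g_3 from 1/4u + 18/25v^3 + 93/50v^2 - 383/100v + 1 → 18/25v^3 + 51/25v^2 - 81/25v + 12/25
  leading term v^3: no divisor's leading term divides it; move 18/25v^3 to the remainder.
  leading term v^2: no divisor's leading term divides it; move 51/25v^2 to the remainder.
  leading term v: no divisor's leading term divides it; move -81/25v to the remainder.
  leading term 1: no divisor's leading term divides it; move 12/25 to the remainder.
  remainder 18/25v^3 + 51/25v^2 - 81/25v + 12/25 ≠ 0; add g_4 = 18/25v^3 + 51/25v^2 - 81/25v + 12/25 to the basis.

The other S-polynomials (S(f_2,g_3), S(f_1,g_4), S(f_2,g_4), S(g_3,g_4)) all reduce to 0 modulo the current basis, so we have a Gröbner basis.
Inter-reduce: drop elements whose leading term is divisible by another's, tail-reduce, and make monic.
Reduced Gröbner basis: {u - 18/25v^2 - 59/25v + 52/25, v^3 + 17/6v^2 - 9/2v + 2/3}.

Buchberger on the second generating set:
h_1 = uv - 6u + 4v^2 + 13v - 12, LT = uv.
h_2 = -24uv - 6u + 12v^2 + 42v - 24, LT = uv.

S(h_1,h_2): lcm = uv. S = -25/4u + 9/2v^2 + 59/4v - 13.
  leading term u: no divisor's leading term divides it; move -25/4u to the remainder.
  leading term v^2: no divisor's leading term divides it; move 9/2v^2 to the remainder.
  leading term v: no divisor's leading term divides it; move 59/4v to the remainder.
  leading term 1: no divisor's leading term divides it; move -13 to the remainder.
  remainder -25/4u + 9/2v^2 + 59/4v - 13 ≠ 0; add k_3 = -25/4u + 9/2v^2 + 59/4v - 13 to the basis.

S(h_1,k_3): lcm = uv. S = -6u + 18/25v^3 + 159/25v^2 + 273/25v - 12.
  leading term u: subtract (24/25)·k_3 from -6u + 18/25v^3 + 159/25v^2 + 273/25v - 12 → 18/25v^3 + 51/25v^2 - 81/25v + 12/25
  leading term v^3: no divisor's leading term divides it; move 18/25v^3 to the remainder.
  leading term v^2: no divisor's leading term divides it; move 51/25v^2 to the remainder.
  leading term v: no divisor's leading term divides it; move -81/25v to the remainder.
  leading term 1: no divisor's leading term divides it; move 12/25 to the remainder.
  remainder 18/25v^3 + 51/25v^2 - 81/25v + 12/25 ≠ 0; add k_4 = 18/25v^3 + 51/25v^2 - 81/25v + 12/25 to the basis.

The other S-polynomials (S(h_2,k_3), S(h_1,k_4), S(h_2,k_4), S(k_3,k_4)) all reduce to 0 modulo the current basis, so we have a Gröbner basis.
Inter-reduce: drop elements whose leading term is divisible by another's, tail-reduce, and make monic.
Reduced Gröbner basis: {u - 18/25v^2 - 59/25v + 52/25, v^3 + 17/6v^2 - 9/2v + 2/3}.

These coincide, so the ideals are equal.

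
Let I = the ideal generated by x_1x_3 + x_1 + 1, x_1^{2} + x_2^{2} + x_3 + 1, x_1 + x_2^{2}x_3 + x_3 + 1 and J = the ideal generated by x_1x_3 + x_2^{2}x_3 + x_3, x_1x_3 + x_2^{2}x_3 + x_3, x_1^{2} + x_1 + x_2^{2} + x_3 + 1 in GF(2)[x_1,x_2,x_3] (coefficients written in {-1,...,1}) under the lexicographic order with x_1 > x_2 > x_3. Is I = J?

For a fixed monomial order, each ideal has a unique reduced Gröbner basis; comparing bases decides equality.
Buchberger on the first generating set:
f_1 = x_1x_3 + x_1 + 1, LT = x_1x_3.
f_2 = x_1^{2} + x_2^{2} + x_3 + 1, LT = x_1^{2}.
f_3 = x_1 + x_2^{2}x_3 + x_3 + 1, LT = x_1.

S(f_1,f_2): lcm = x_1^{2}x_3. S = x_1^{2} + x_1 + x_2^{2}x_3 + x_3^{2} + x_3.
  reduce S modulo (f_1, f_2, f_3):
  remainder x_2^{2} + x_3^{2} + x_3 ≠ 0; add g_4 = x_2^{2} + x_3^{2} + x_3 to the basis.

S(f_1,f_3): lcm = x_1x_3. S = x_1 + x_2^{2}x_3^{2} + x_3^{2} + x_3 + 1.
  reduce S modulo (f_1, f_2, f_3, g_4):
  remainder x_3^{4} ≠ 0; add g_5 = x_3^{4} to the basis.

The other S-polynomials (S(f_2,f_3), S(f_1,g_4), S(f_2,g_4), S(f_3,g_4), S(f_1,g_5), S(f_2,g_5), S(f_3,g_5), S(g_4,g_5)) all reduce to 0 modulo the current basis, so we have a Gröbner basis.
Inter-reduce: drop elements whose leading term is divisible by another's, tail-reduce, and make monic.
Reduced Gröbner basis: {x_1 + x_3^{3} + x_3^{2} + x_3 + 1, x_2^{2} + x_3^{2} + x_3, x_3^{4}}.

Buchberger on the second generating set:
h_1 = x_1x_3 + x_2^{2}x_3 + x_3, LT = x_1x_3.
h_2 = x_1x_3 + x_2^{2}x_3 + x_3, LT = x_1x_3.
h_3 = x_1^{2} + x_1 + x_2^{2} + x_3 + 1, LT = x_1^{2}.

S(h_1,h_3): lcm = x_1^{2}x_3. S = x_1x_2^{2}x_3 + x_2^{2}x_3 + x_3^{2} + x_3.
  reduce S modulo (h_1, h_2, h_3):
  remainder x_2^{4}x_3 + x_3^{2} + x_3 ≠ 0; add k_4 = x_2^{4}x_3 + x_3^{2} + x_3 to the basis.

The other S-polynomials (S(h_1,h_2), S(h_2,h_3), S(h_1,k_4), S(h_2,k_4), S(h_3,k_4)) all reduce to 0 modulo the current basis, so we have a Gröbner basis.
Inter-reduce: drop elements whose leading term is divisible by another's, tail-reduce, and make monic.
Reduced Gröbner basis: {x_1^{2} + x_1 + x_2^{2} + x_3 + 1, x_1x_3 + x_2^{2}x_3 + x_3, x_2^{4}x_3 + x_3^{2} + x_3}.

The bases are distinct; the ideals are different.

No, the ideals differ.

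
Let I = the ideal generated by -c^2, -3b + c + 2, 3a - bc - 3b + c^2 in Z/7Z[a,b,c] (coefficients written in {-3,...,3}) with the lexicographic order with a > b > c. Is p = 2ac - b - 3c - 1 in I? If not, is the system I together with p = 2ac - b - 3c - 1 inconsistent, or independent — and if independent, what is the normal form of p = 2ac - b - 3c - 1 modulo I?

Adjoining 2ac - b - 3c - 1 makes the ideal the whole ring: the system is inconsistent.

First compute the reduced Gröbner basis of I by Buchberger's algorithm.
f_1 = -c^2, LT = c^2.
f_2 = -3b + c + 2, LT = b.
f_3 = 3a - bc - 3b + c^2, LT = a.

The S-polynomials (S(f_1,f_2), S(f_1,f_3), S(f_2,f_3)) all reduce to 0 modulo the current basis, so we have a Gröbner basis.
Inter-reduce: drop elements whose leading term is divisible by another's, tail-reduce, and make monic.
Reduced Gröbner basis: {a + c - 3, b + 2c - 3, c^2}.
Label its elements g_1 = a + c - 3, g_2 = b + 2c - 3, g_3 = c^2.

Reduce p = 2ac - b - 3c - 1 modulo G:
  leading term ac: subtract (2c)·g_1 from 2ac - b - 3c - 1 → -b - 2c^2 + 3c - 1
  leading term b: subtract (-1)·g_2 from -b - 2c^2 + 3c - 1 → -2c^2 - 2c + 3
  leading term c^2: subtract (-2)·g_3 from -2c^2 - 2c + 3 → -2c + 3
  leading term c: no divisor's leading term divides it; move -2c to the remainder.
  leading term 1: no divisor's leading term divides it; move 3 to the remainder.
  normal form = -2c + 3.
The normal form is nonzero, so p ∉ I. Since p minus its normal form lies in I, I + (p) = I + (r) where r = -2c + 3; decide whether this ideal is the whole ring.
Run Buchberger on G together with r (pairs among the g_i already reduce to 0 since G is a Gröbner basis):
g_1 = a + c - 3, LT = a.
g_2 = b + 2c - 3, LT = b.
g_3 = c^2, LT = c^2.
r = -2c + 3, LT = c.

S(g_3,r): lcm = c^2. S = -2c.
  leading term c: subtract (1)·r from -2c → -3
  leading term 1: no divisor's leading term divides it; move -3 to the remainder.
  remainder -3 ≠ 0; add m_5 = -3 to the basis.

The other S-polynomials (S(g_1,g_2), S(g_1,g_3), S(g_1,r), S(g_2,g_3), S(g_2,r), S(g_1,m_5), S(g_2,m_5), S(g_3,m_5), S(r,m_5)) all reduce to 0 modulo the current basis, so we have a Gröbner basis.
Inter-reduce: drop elements whose leading term is divisible by another's, tail-reduce, and make monic.
Reduced Gröbner basis: {1}.
The reduced Gröbner basis of I + (p) is {1}: the ideal is the whole ring, so the enlarged system has no common solution — adjoining p is inconsistent.

The remainder on division by a Gröbner basis is unique — it is the normal form.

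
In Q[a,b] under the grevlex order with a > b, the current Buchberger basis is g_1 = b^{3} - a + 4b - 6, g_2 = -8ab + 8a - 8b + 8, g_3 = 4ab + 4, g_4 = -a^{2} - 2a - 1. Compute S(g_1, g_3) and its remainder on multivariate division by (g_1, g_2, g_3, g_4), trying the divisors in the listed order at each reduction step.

lcm(LM(g_1), LM(g_3)) = ab^{3}.
S = (lcm/LT(g_1))·g_1 − (lcm/LT(g_3))·g_3 = -a^{2} + 4ab - b^{2} - 6a.
Reduce S modulo (g_1, g_2, g_3, g_4) in that order:
  leading term a^{2}: subtract (1)·g_4 from -a^{2} + 4ab - b^{2} - 6a → 4ab - b^{2} - 4a + 1
  leading term ab: subtract (-\tfrac{1}{2})·g_2 from 4ab - b^{2} - 4a + 1 → -b^{2} - 4b + 5
  leading term b^{2}: no divisor's leading term divides it; move -b^{2} to the remainder.
  leading term b: no divisor's leading term divides it; move -4b to the remainder.
  leading term 1: no divisor's leading term divides it; move 5 to the remainder.
The remainder -b^{2} - 4b + 5 is nonzero, so it would be added as the next basis element.

S(g_1, g_3) = -a^{2} + 4ab - b^{2} - 6a; remainder on division = -b^{2} - 4b + 5.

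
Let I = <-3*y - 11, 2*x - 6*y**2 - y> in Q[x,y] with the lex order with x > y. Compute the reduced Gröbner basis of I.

f_1 = -3*y - 11, LT = y.
f_2 = 2*x - 6*y**2 - y, LT = x.

The S-polynomials (S(f_1,f_2)) all reduce to 0 modulo the current basis, so we have a Gröbner basis.

G = {x - 77/2, y + 11/3}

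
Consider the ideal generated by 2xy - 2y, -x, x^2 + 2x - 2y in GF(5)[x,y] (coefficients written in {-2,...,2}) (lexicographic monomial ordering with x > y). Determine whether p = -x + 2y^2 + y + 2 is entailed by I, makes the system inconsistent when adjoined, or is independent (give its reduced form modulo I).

Adjoining -x + 2y^2 + y + 2 makes the ideal the whole ring: the system is inconsistent.

First compute the reduced Gröbner basis of I by Buchberger's algorithm.
f_1 = 2xy - 2y, LT = xy.
f_2 = -x, LT = x.
f_3 = x^2 + 2x - 2y, LT = x^2.

S(f_1,f_2): lcm = xy. S = -y.
  leading term y: no divisor's leading term divides it; move -y to the remainder.
  remainder -y ≠ 0; add h_4 = -y to the basis.

The other S-polynomials (S(f_1,f_3), S(f_2,f_3), S(f_1,h_4), S(f_2,h_4), S(f_3,h_4)) all reduce to 0 modulo the current basis, so we have a Gröbner basis.
Inter-reduce: drop elements whose leading term is divisible by another's, tail-reduce, and make monic.
Reduced Gröbner basis: {x, y}.
Label its elements g_1 = x, g_2 = y.

Reduce p = -x + 2y^2 + y + 2 modulo G:
  leading term x: subtract (-1)·g_1 from -x + 2y^2 + y + 2 → 2y^2 + y + 2
  leading term y^2: subtract (2y)·g_2 from 2y^2 + y + 2 → y + 2
  leading term y: subtract (1)·g_2 from y + 2 → 2
  leading term 1: no divisor's leading term divides it; move 2 to the remainder.
  normal form = 2.
The normal form is nonzero, so p ∉ I. Since p minus its normal form lies in I, I + (p) = I + (r) where r = 2; decide whether this ideal is the whole ring.
Here r = 2 is a nonzero constant, hence a unit: 1 ∈ I + (p), the Gröbner basis of I + (p) is {1}, and the enlarged system has no common solution — adjoining p is inconsistent.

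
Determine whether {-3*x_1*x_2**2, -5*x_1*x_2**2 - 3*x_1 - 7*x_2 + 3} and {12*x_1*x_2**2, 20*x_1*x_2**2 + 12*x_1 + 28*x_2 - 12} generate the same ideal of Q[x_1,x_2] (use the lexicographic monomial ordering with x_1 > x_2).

Equality of ideals is decidable: compute both reduced Gröbner bases (unique for the ordering) and check whether they agree.
Buchberger on the first generating set:
f_1 = -3*x_1*x_2**2, LT = x_1*x_2**2.
f_2 = -5*x_1*x_2**2 - 3*x_1 - 7*x_2 + 3, LT = x_1*x_2**2.

S(f_1,f_2): lcm = x_1*x_2**2. S = -3/5*x_1 - 7/5*x_2 + 3/5.
  leading term x_1: no divisor's leading term divides it; move -3/5*x_1 to the remainder.
  leading term x_2: no divisor's leading term divides it; move -7/5*x_2 to the remainder.
  leading term 1: no divisor's leading term divides it; move 3/5 to the remainder.
  remainder -3/5*x_1 - 7/5*x_2 + 3/5 ≠ 0; add g_3 = -3/5*x_1 - 7/5*x_2 + 3/5 to the basis.

S(f_1,g_3): lcm = x_1*x_2**2. S = -7/3*x_2**3 + x_2**2.
  leading term x_2**3: no divisor's leading term divides it; move -7/3*x_2**3 to the remainder.
  leading term x_2**2: no divisor's leading term divides it; move x_2**2 to the remainder.
  remainder -7/3*x_2**3 + x_2**2 ≠ 0; add g_4 = -7/3*x_2**3 + x_2**2 to the basis.

The other S-polynomials (S(f_2,g_3), S(f_1,g_4), S(f_2,g_4), S(g_3,g_4)) all reduce to 0 modulo the current basis, so we have a Gröbner basis.
Inter-reduce: drop elements whose leading term is divisible by another's, tail-reduce, and make monic.
Reduced Gröbner basis: {x_1 + 7/3*x_2 - 1, x_2**3 - 3/7*x_2**2}.

Buchberger on the second generating set:
h_1 = 12*x_1*x_2**2, LT = x_1*x_2**2.
h_2 = 20*x_1*x_2**2 + 12*x_1 + 28*x_2 - 12, LT = x_1*x_2**2.

S(h_1,h_2): lcm = x_1*x_2**2. S = -3/5*x_1 - 7/5*x_2 + 3/5.
  leading term x_1: no divisor's leading term divides it; move -3/5*x_1 to the remainder.
  leading term x_2: no divisor's leading term divides it; move -7/5*x_2 to the remainder.
  leading term 1: no divisor's leading term divides it; move 3/5 to the remainder.
  remainder -3/5*x_1 - 7/5*x_2 + 3/5 ≠ 0; add k_3 = -3/5*x_1 - 7/5*x_2 + 3/5 to the basis.

S(h_1,k_3): lcm = x_1*x_2**2. S = -7/3*x_2**3 + x_2**2.
  leading term x_2**3: no divisor's leading term divides it; move -7/3*x_2**3 to the remainder.
  leading term x_2**2: no divisor's leading term divides it; move x_2**2 to the remainder.
  remainder -7/3*x_2**3 + x_2**2 ≠ 0; add k_4 = -7/3*x_2**3 + x_2**2 to the basis.

The other S-polynomials (S(h_2,k_3), S(h_1,k_4), S(h_2,k_4), S(k_3,k_4)) all reduce to 0 modulo the current basis, so we have a Gröbner basis.
Inter-reduce: drop elements whose leading term is divisible by another's, tail-reduce, and make monic.
Reduced Gröbner basis: {x_1 + 7/3*x_2 - 1, x_2**3 - 3/7*x_2**2}.

These coincide, so the ideals are equal.

Yes, the ideals are equal.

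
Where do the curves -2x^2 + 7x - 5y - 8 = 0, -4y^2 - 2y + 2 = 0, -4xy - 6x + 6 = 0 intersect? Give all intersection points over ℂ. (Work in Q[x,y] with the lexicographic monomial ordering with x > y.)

{(3, -1)}

Compute a lex Gröbner basis by Buchberger's algorithm.
f_1 = -2x^2 + 7x - 5y - 8, LT = x^2.
f_2 = -4y^2 - 2y + 2, LT = y^2.
f_3 = -4xy - 6x + 6, LT = xy.

S(f_1,f_3): lcm = x^2y. S = -3/2x^2 - 7/2xy + 3/2x + 5/2y^2 + 4y.
  leading term x^2: subtract (3/4)·f_1 from -3/2x^2 - 7/2xy + 3/2x + 5/2y^2 + 4y → -7/2xy - 15/4x + 5/2y^2 + 31/4y + 6
  leading term xy: subtract (7/8)·f_3 from -7/2xy - 15/4x + 5/2y^2 + 31/4y + 6 → 3/2x + 5/2y^2 + 31/4y + 3/4
  leading term x: no divisor's leading term divides it; move 3/2x to the remainder.
  leading term y^2: subtract (-5/8)·f_2 from 5/2y^2 + 31/4y + 3/4 → 13/2y + 2
  leading term y: no divisor's leading term divides it; move 13/2y to the remainder.
  leading term 1: no divisor's leading term divides it; move 2 to the remainder.
  remainder 3/2x + 13/2y + 2 ≠ 0; add h_4 = 3/2x + 13/2y + 2 to the basis.

S(f_2,f_3): lcm = xy^2. S = -xy - 1/2x + 3/2y.
  leading term xy: subtract (1/4)·f_3 from -xy - 1/2x + 3/2y → x + 3/2y - 3/2
  leading term x: subtract (2/3)·h_4 from x + 3/2y - 3/2 → -17/6y - 17/6
  leading term y: no divisor's leading term divides it; move -17/6y to the remainder.
  leading term 1: no divisor's leading term divides it; move -17/6 to the remainder.
  remainder -17/6y - 17/6 ≠ 0; add h_5 = -17/6y - 17/6 to the basis.

The other S-polynomials (S(f_1,f_2), S(f_1,h_4), S(f_2,h_4), S(f_3,h_4), S(f_1,h_5), S(f_2,h_5), S(f_3,h_5), S(h_4,h_5)) all reduce to 0 modulo the current basis, so we have a Gröbner basis.
Inter-reduce: drop elements whose leading term is divisible by another's, tail-reduce, and make monic.
Reduced Gröbner basis: {x - 3, y + 1}.

A lex Gröbner basis eliminates variables successively. Here y + 1 depends only on y, with roots {-1}; lifting each root through the earlier basis elements recovers the full solutions.
  y = -1: the earlier basis element becomes x - 3 = 0, giving x = 3 — point (3, -1).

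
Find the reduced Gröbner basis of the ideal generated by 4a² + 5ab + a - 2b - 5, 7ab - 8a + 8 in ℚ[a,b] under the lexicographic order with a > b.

G = {a + 7/16b² + 59/32b - 1, b³ + 43/14b² - 348/49b}

This is the nonlinear analogue of row-reducing a linear system.

f_1 = 4a² + 5ab + a - 2b - 5, LT = a².
f_2 = 7ab - 8a + 8, LT = ab.

S(f_1,f_2): lcm = a²b. S = 8/7a² + 5/4ab² + ¼ab - 8/7a - ½b² - 5/4b.
  leading term a²: subtract (2/7)·f_1 from 8/7a² + 5/4ab² + ¼ab - 8/7a - ½b² - 5/4b → 5/4ab² - 33/28ab - 10/7a - ½b² - 19/28b + 10/7
  leading term ab²: subtract (5/28b)·f_2 from 5/4ab² - 33/28ab - 10/7a - ½b² - 19/28b + 10/7 → ¼ab - 10/7a - ½b² - 59/28b + 10/7
  leading term ab: subtract (1/28)·f_2 from ¼ab - 10/7a - ½b² - 59/28b + 10/7 → -8/7a - ½b² - 59/28b + 8/7
  leading term a: no divisor's leading term divides it; move -8/7a to the remainder.
  leading term b²: no divisor's leading term divides it; move -½b² to the remainder.
  leading term b: no divisor's leading term divides it; move -59/28b to the remainder.
  leading term 1: no divisor's leading term divides it; move 8/7 to the remainder.
  remainder -8/7a - ½b² - 59/28b + 8/7 ≠ 0; add g_3 = -8/7a - ½b² - 59/28b + 8/7 to the basis.

S(f_2,g_3): lcm = ab. S = -8/7a - 7/16b³ - 59/32b² + b + 8/7.
  leading term a: subtract (1)·g_3 from -8/7a - 7/16b³ - 59/32b² + b + 8/7 → -7/16b³ - 43/32b² + 87/28b
  leading term b³: no divisor's leading term divides it; move -7/16b³ to the remainder.
  leading term b²: no divisor's leading term divides it; move -43/32b² to the remainder.
  leading term b: no divisor's leading term divides it; move 87/28b to the remainder.
  remainder -7/16b³ - 43/32b² + 87/28b ≠ 0; add g_4 = -7/16b³ - 43/32b² + 87/28b to the basis.

The other S-polynomials (S(f_1,g_3), S(f_1,g_4), S(f_2,g_4), S(g_3,g_4)) all reduce to 0 modulo the current basis, so we have a Gröbner basis.
Inter-reduce: drop elements whose leading term is divisible by another's, tail-reduce, and make monic.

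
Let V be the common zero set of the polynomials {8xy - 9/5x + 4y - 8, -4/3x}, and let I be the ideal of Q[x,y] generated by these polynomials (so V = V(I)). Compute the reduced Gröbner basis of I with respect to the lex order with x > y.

G = {x, y - 2}

The reduced Gröbner basis is the canonical form of the ideal for this ordering.

f_1 = 8xy - 9/5x + 4y - 8, LT = xy.
f_2 = -4/3x, LT = x.

S(f_1,f_2): lcm = xy. S = -9/40x + 1/2y - 1.
  leading term x: subtract (27/160)·f_2 from -9/40x + 1/2y - 1 → 1/2y - 1
  leading term y: no divisor's leading term divides it; move 1/2y to the remainder.
  leading term 1: no divisor's leading term divides it; move -1 to the remainder.
  remainder 1/2y - 1 ≠ 0; add g_3 = 1/2y - 1 to the basis.

The other S-polynomials (S(f_1,g_3), S(f_2,g_3)) all reduce to 0 modulo the current basis, so we have a Gröbner basis.
Inter-reduce: drop elements whose leading term is divisible by another's, tail-reduce, and make monic.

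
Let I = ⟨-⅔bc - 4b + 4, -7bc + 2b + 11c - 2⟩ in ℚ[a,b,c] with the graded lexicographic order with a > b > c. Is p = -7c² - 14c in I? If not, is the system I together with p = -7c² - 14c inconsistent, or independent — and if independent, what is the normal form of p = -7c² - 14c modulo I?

-7c² - 14c lies in I (it reduces to 0).

First compute the reduced Gröbner basis of I by Buchberger's algorithm.
f_1 = -⅔bc - 4b + 4, LT = bc.
f_2 = -7bc + 2b + 11c - 2, LT = bc.

S(f_1,f_2): lcm = bc. S = 44/7b + 11/7c - 44/7.
  leading term b: no divisor's leading term divides it; move 44/7b to the remainder.
  leading term c: no divisor's leading term divides it; move 11/7c to the remainder.
  leading term 1: no divisor's leading term divides it; move -44/7 to the remainder.
  remainder 44/7b + 11/7c - 44/7 ≠ 0; add h_3 = 44/7b + 11/7c - 44/7 to the basis.

S(f_1,h_3): lcm = bc. S = -¼c² + 6b + c - 6.
  leading term c²: no divisor's leading term divides it; move -¼c² to the remainder.
  leading term b: subtract (21/22)·h_3 from 6b + c - 6 → -½c
  leading term c: no divisor's leading term divides it; move -½c to the remainder.
  remainder -¼c² - ½c ≠ 0; add h_4 = -¼c² - ½c to the basis.

The other S-polynomials (S(f_2,h_3), S(f_1,h_4), S(f_2,h_4), S(h_3,h_4)) all reduce to 0 modulo the current basis, so we have a Gröbner basis.
Inter-reduce: drop elements whose leading term is divisible by another's, tail-reduce, and make monic.
Reduced Gröbner basis: {c² + 2c, b + ¼c - 1}.
Label its elements g_1 = c² + 2c, g_2 = b + ¼c - 1.

Reduce p = -7c² - 14c modulo G:
  leading term c²: subtract (-7)·g_1 from -7c² - 14c → 0
  normal form = 0.
Since the normal form is 0, p ∈ I.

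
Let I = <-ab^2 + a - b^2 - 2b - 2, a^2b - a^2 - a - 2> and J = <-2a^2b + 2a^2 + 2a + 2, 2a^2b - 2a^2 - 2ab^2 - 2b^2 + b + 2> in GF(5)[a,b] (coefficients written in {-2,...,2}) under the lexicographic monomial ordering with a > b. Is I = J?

No, the ideals differ.

Since reduced Gröbner bases are canonical representatives of ideals under a given ordering, it suffices to compute and compare them.
Buchberger on the first generating set:
f_1 = -ab^2 + a - b^2 - 2b - 2, LT = ab^2.
f_2 = a^2b - a^2 - a - 2, LT = a^2b.

S(f_1,f_2): lcm = a^2b^2. S = a^2b - a^2 + ab^2 - 2ab + 2a + 2b.
  reduce S modulo (f_1, f_2):
  remainder -2ab - a - b^2 ≠ 0; add g_3 = -2ab - a - b^2 to the basis.

S(f_1,g_3): lcm = ab^2. S = 2ab - a + 2b^3 + b^2 + 2b + 2.
  reduce S modulo (f_1, f_2, g_3):
  remainder -2a + 2b^3 + 2b + 2 ≠ 0; add g_4 = -2a + 2b^3 + 2b + 2 to the basis.

S(f_1,g_4): lcm = ab^2. S = -a + b^5 + b^3 + 2b^2 + 2b + 2.
  reduce S modulo (f_1, f_2, g_3, g_4):
  remainder b^5 + 2b^2 + b + 1 ≠ 0; add g_5 = b^5 + 2b^2 + b + 1 to the basis.

S(f_2,g_4): lcm = a^2b. S = -a^2 + ab^4 + ab^2 + ab - a - 2.
  reduce S modulo (f_1, f_2, g_3, g_4, g_5):
  remainder -b^4 + 2b^3 + b^2 + b + 2 ≠ 0; add g_6 = -b^4 + 2b^3 + b^2 + b + 2 to the basis.

The other S-polynomials (S(f_2,g_3), S(g_3,g_4), S(f_1,g_5), S(f_2,g_5), S(g_3,g_5), S(g_4,g_5), S(f_1,g_6), S(f_2,g_6), S(g_3,g_6), S(g_4,g_6), S(g_5,g_6)) all reduce to 0 modulo the current basis, so we have a Gröbner basis.
Inter-reduce: drop elements whose leading term is divisible by another's, tail-reduce, and make monic.
Reduced Gröbner basis: {a - b^3 - b - 1, b^4 - 2b^3 - b^2 - b - 2}.

Buchberger on the second generating set:
h_1 = -2a^2b + 2a^2 + 2a + 2, LT = a^2b.
h_2 = 2a^2b - 2a^2 - 2ab^2 - 2b^2 + b + 2, LT = a^2b.

S(h_1,h_2): lcm = a^2b. S = ab^2 - a + b^2 + 2b - 2.
  reduce S modulo (h_1, h_2):
  remainder ab^2 - a + b^2 + 2b - 2 ≠ 0; add k_3 = ab^2 - a + b^2 + 2b - 2 to the basis.

S(h_1,k_3): lcm = a^2b^2. S = -a^2b + a^2 - ab^2 + 2ab + 2a - b.
  reduce S modulo (h_1, h_2, k_3):
  remainder 2ab + b^2 + b + 2 ≠ 0; add k_4 = 2ab + b^2 + b + 2 to the basis.

S(h_1,k_4): lcm = a^2b. S = -a^2 + 2ab^2 + 2ab - 2a - 1.
  reduce S modulo (h_1, h_2, k_3, k_4):
  remainder -a^2 + 2b^2 + 1 ≠ 0; add k_5 = -a^2 + 2b^2 + 1 to the basis.

S(k_3,k_4): lcm = ab^2. S = -a + 2b^3 - 2b^2 + b - 2.
  reduce S modulo (h_1, h_2, k_3, k_4, k_5):
  remainder -a + 2b^3 - 2b^2 + b - 2 ≠ 0; add k_6 = -a + 2b^3 - 2b^2 + b - 2 to the basis.

S(k_3,k_5): lcm = a^2b^2. S = -a^2 + ab^2 + 2ab - 2a + 2b^4 + b^2.
  reduce S modulo (h_1, h_2, k_3, k_4, k_5, k_6):
  remainder 2b^4 - 2b^3 - b^2 + b + 1 ≠ 0; add k_7 = 2b^4 - 2b^3 - b^2 + b + 1 to the basis.

The other S-polynomials (S(h_2,k_3), S(h_2,k_4), S(h_1,k_5), S(h_2,k_5), S(k_4,k_5), S(h_1,k_6), S(h_2,k_6), S(k_3,k_6), S(k_4,k_6), S(k_5,k_6), S(h_1,k_7), S(h_2,k_7), S(k_3,k_7), S(k_4,k_7), S(k_5,k_7), S(k_6,k_7)) all reduce to 0 modulo the current basis, so we have a Gröbner basis.
Inter-reduce: drop elements whose leading term is divisible by another's, tail-reduce, and make monic.
Reduced Gröbner basis: {a - 2b^3 + 2b^2 - b + 2, b^4 - b^3 + 2b^2 - 2b - 2}.

These differ, so the ideals are not equal.
The same test decides containment: I ⊆ J iff every generator of I reduces to 0 modulo a Gröbner basis of J.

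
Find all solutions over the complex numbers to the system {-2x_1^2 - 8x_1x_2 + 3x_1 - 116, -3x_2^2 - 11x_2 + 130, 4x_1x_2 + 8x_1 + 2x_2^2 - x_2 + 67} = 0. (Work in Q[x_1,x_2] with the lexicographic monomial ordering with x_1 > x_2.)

{(-4, 5)}

Compute a lex Gröbner basis by Buchberger's algorithm.
f_1 = -2x_1^2 - 8x_1x_2 + 3x_1 - 116, LT = x_1^2.
f_2 = -3x_2^2 - 11x_2 + 130, LT = x_2^2.
f_3 = 4x_1x_2 + 8x_1 + 2x_2^2 - x_2 + 67, LT = x_1x_2.

S(f_1,f_3): lcm = x_1^2x_2. S = -2x_1^2 + 7/2x_1x_2^2 - 5/4x_1x_2 - 67/4x_1 + 58x_2.
  leading term x_1^2: subtract (1)·f_1 from -2x_1^2 + 7/2x_1x_2^2 - 5/4x_1x_2 - 67/4x_1 + 58x_2 → 7/2x_1x_2^2 + 27/4x_1x_2 - 79/4x_1 + 58x_2 + 116
  leading term x_1x_2^2: subtract (-7/6x_1)·f_2 from 7/2x_1x_2^2 + 27/4x_1x_2 - 79/4x_1 + 58x_2 + 116 → -73/12x_1x_2 + 1583/12x_1 + 58x_2 + 116
  leading term x_1x_2: subtract (-73/48)·f_3 from -73/12x_1x_2 + 1583/12x_1 + 58x_2 + 116 → 1729/12x_1 + 73/24x_2^2 + 2711/48x_2 + 10459/48
  leading term x_1: no divisor's leading term divides it; move 1729/12x_1 to the remainder.
  leading term x_2^2: subtract (-73/72)·f_2 from 73/24x_2^2 + 2711/48x_2 + 10459/48 → 6527/144x_2 + 50357/144
  leading term x_2: no divisor's leading term divides it; move 6527/144x_2 to the remainder.
  leading term 1: no divisor's leading term divides it; move 50357/144 to the remainder.
  remainder 1729/12x_1 + 6527/144x_2 + 50357/144 ≠ 0; add h_4 = 1729/12x_1 + 6527/144x_2 + 50357/144 to the basis.

S(f_2,f_3): lcm = x_1x_2^2. S = 5/3x_1x_2 - 130/3x_1 - 1/2x_2^3 + 1/4x_2^2 - 67/4x_2.
  leading term x_1x_2: subtract (5/12)·f_3 from 5/3x_1x_2 - 130/3x_1 - 1/2x_2^3 + 1/4x_2^2 - 67/4x_2 → -140/3x_1 - 1/2x_2^3 - 7/12x_2^2 - 49/3x_2 - 335/12
  leading term x_1: subtract (-80/247)·h_4 from -140/3x_1 - 1/2x_2^3 - 7/12x_2^2 - 49/3x_2 - 335/12 → -1/2x_2^3 - 7/12x_2^2 - 3674/2223x_2 + 758905/8892
  leading term x_2^3: subtract (1/6x_2)·f_2 from -1/2x_2^3 - 7/12x_2^2 - 3674/2223x_2 + 758905/8892 → 5/4x_2^2 - 51839/2223x_2 + 758905/8892
  leading term x_2^2: subtract (-5/12)·f_2 from 5/4x_2^2 - 51839/2223x_2 + 758905/8892 → -248111/8892x_2 + 1240555/8892
  leading term x_2: no divisor's leading term divides it; move -248111/8892x_2 to the remainder.
  leading term 1: no divisor's leading term divides it; move 1240555/8892 to the remainder.
  remainder -248111/8892x_2 + 1240555/8892 ≠ 0; add h_5 = -248111/8892x_2 + 1240555/8892 to the basis.

The other S-polynomials (S(f_1,f_2), S(f_1,h_4), S(f_2,h_4), S(f_3,h_4), S(f_1,h_5), S(f_2,h_5), S(f_3,h_5), S(h_4,h_5)) all reduce to 0 modulo the current basis, so we have a Gröbner basis.
Inter-reduce: drop elements whose leading term is divisible by another's, tail-reduce, and make monic.
Reduced Gröbner basis: {x_1 + 4, x_2 - 5}.

From the last basis element, x_2 - 5 = 0, so x_2 takes values in {5}. Each choice, substituted upward through the basis, yields the corresponding point(s) of the solution set.
  x_2 = 5: the earlier basis element becomes x_1 + 4 = 0, giving x_1 = -4 — point (-4, 5).
Check: every point annihilates each of the original generators.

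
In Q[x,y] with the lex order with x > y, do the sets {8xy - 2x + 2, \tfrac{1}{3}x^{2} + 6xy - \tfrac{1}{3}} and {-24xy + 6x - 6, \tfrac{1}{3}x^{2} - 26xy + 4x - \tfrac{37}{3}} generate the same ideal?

Equality of ideals is decidable: compute both reduced Gröbner bases (unique for the ordering) and check whether they agree.
Buchberger on the first generating set:
f_1 = 8xy - 2x + 2, LT = xy.
f_2 = \tfrac{1}{3}x^{2} + 6xy - \tfrac{1}{3}, LT = x^{2}.

S(f_1,f_2): lcm = x^{2}y. S = -\tfrac{1}{4}x^{2} - 18xy^{2} + \tfrac{1}{4}x + y.
  leading term x^{2}: subtract (-\tfrac{3}{4})·f_2 from -\tfrac{1}{4}x^{2} - 18xy^{2} + \tfrac{1}{4}x + y → -18xy^{2} + \tfrac{9}{2}xy + \tfrac{1}{4}x + y - \tfrac{1}{4}
  leading term xy^{2}: subtract (-\tfrac{9}{4}y)·f_1 from -18xy^{2} + \tfrac{9}{2}xy + \tfrac{1}{4}x + y - \tfrac{1}{4} → \tfrac{1}{4}x + \tfrac{11}{2}y - \tfrac{1}{4}
  leading term x: no divisor's leading term divides it; move \tfrac{1}{4}x to the remainder.
  leading term y: no divisor's leading term divides it; move \tfrac{11}{2}y to the remainder.
  leading term 1: no divisor's leading term divides it; move -\tfrac{1}{4} to the remainder.
  remainder \tfrac{1}{4}x + \tfrac{11}{2}y - \tfrac{1}{4} ≠ 0; add g_3 = \tfrac{1}{4}x + \tfrac{11}{2}y - \tfrac{1}{4} to the basis.

S(f_1,g_3): lcm = xy. S = -\tfrac{1}{4}x - 22y^{2} + y + \tfrac{1}{4}.
  leading term x: subtract (-1)·g_3 from -\tfrac{1}{4}x - 22y^{2} + y + \tfrac{1}{4} → -22y^{2} + \tfrac{13}{2}y
  leading term y^{2}: no divisor's leading term divides it; move -22y^{2} to the remainder.
  leading term y: no divisor's leading term divides it; move \tfrac{13}{2}y to the remainder.
  remainder -22y^{2} + \tfrac{13}{2}y ≠ 0; add g_4 = -22y^{2} + \tfrac{13}{2}y to the basis.

The other S-polynomials (S(f_2,g_3), S(f_1,g_4), S(f_2,g_4), S(g_3,g_4)) all reduce to 0 modulo the current basis, so we have a Gröbner basis.
Inter-reduce: drop elements whose leading term is divisible by another's, tail-reduce, and make monic.
Reduced Gröbner basis: {x + 22y - 1, y^{2} - \tfrac{13}{44}y}.

Buchberger on the second generating set:
h_1 = -24xy + 6x - 6, LT = xy.
h_2 = \tfrac{1}{3}x^{2} - 26xy + 4x - \tfrac{37}{3}, LT = x^{2}.

S(h_1,h_2): lcm = x^{2}y. S = -\tfrac{1}{4}x^{2} + 78xy^{2} - 12xy + \tfrac{1}{4}x + 37y.
  leading term x^{2}: subtract (-\tfrac{3}{4})·h_2 from -\tfrac{1}{4}x^{2} + 78xy^{2} - 12xy + \tfrac{1}{4}x + 37y → 78xy^{2} - \tfrac{63}{2}xy + \tfrac{13}{4}x + 37y - \tfrac{37}{4}
  leading term xy^{2}: subtract (-\tfrac{13}{4}y)·h_1 from 78xy^{2} - \tfrac{63}{2}xy + \tfrac{13}{4}x + 37y - \tfrac{37}{4} → -12xy + \tfrac{13}{4}x + \tfrac{35}{2}y - \tfrac{37}{4}
  leading term xy: subtract (\tfrac{1}{2})·h_1 from -12xy + \tfrac{13}{4}x + \tfrac{35}{2}y - \tfrac{37}{4} → \tfrac{1}{4}x + \tfrac{35}{2}y - \tfrac{25}{4}
  leading term x: no divisor's leading term divides it; move \tfrac{1}{4}x to the remainder.
  leading term y: no divisor's leading term divides it; move \tfrac{35}{2}y to the remainder.
  leading term 1: no divisor's leading term divides it; move -\tfrac{25}{4} to the remainder.
  remainder \tfrac{1}{4}x + \tfrac{35}{2}y - \tfrac{25}{4} ≠ 0; add k_3 = \tfrac{1}{4}x + \tfrac{35}{2}y - \tfrac{25}{4} to the basis.

S(h_1,k_3): lcm = xy. S = -\tfrac{1}{4}x - 70y^{2} + 25y + \tfrac{1}{4}.
  leading term x: subtract (-1)·k_3 from -\tfrac{1}{4}x - 70y^{2} + 25y + \tfrac{1}{4} → -70y^{2} + \tfrac{85}{2}y - 6
  leading term y^{2}: no divisor's leading term divides it; move -70y^{2} to the remainder.
  leading term y: no divisor's leading term divides it; move \tfrac{85}{2}y to the remainder.
  leading term 1: no divisor's leading term divides it; move -6 to the remainder.
  remainder -70y^{2} + \tfrac{85}{2}y - 6 ≠ 0; add k_4 = -70y^{2} + \tfrac{85}{2}y - 6 to the basis.

The other S-polynomials (S(h_2,k_3), S(h_1,k_4), S(h_2,k_4), S(k_3,k_4)) all reduce to 0 modulo the current basis, so we have a Gröbner basis.
Inter-reduce: drop elements whose leading term is divisible by another's, tail-reduce, and make monic.
Reduced Gröbner basis: {x + 70y - 25, y^{2} - \tfrac{17}{28}y + \tfrac{3}{35}}.

Since the reduced bases disagree, the two ideals are not the same.

No, the ideals differ.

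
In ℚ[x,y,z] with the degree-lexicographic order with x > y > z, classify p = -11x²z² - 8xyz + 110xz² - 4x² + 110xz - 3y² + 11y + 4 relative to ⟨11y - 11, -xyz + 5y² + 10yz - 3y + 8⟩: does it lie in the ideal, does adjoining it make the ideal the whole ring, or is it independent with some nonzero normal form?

-11x²z² - 8xyz + 110xz² - 4x² + 110xz - 3y² + 11y + 4 is independent of I; its normal form modulo I is -4x² - 80z - 68.

First compute the reduced Gröbner basis of I by Buchberger's algorithm.
f_1 = 11y - 11, LT = y.
f_2 = -xyz + 5y² + 10yz - 3y + 8, LT = xyz.

S(f_1,f_2): lcm = xyz. S = -xz + 5y² + 10yz - 3y + 8.
  leading term xz: no divisor's leading term divides it; move -xz to the remainder.
  leading term y²: subtract (5/11y)·f_1 from 5y² + 10yz - 3y + 8 → 10yz + 2y + 8
  leading term yz: subtract (10/11z)·f_1 from 10yz + 2y + 8 → 2y + 10z + 8
  leading term y: subtract (2/11)·f_1 from 2y + 10z + 8 → 10z + 10
  leading term z: no divisor's leading term divides it; move 10z to the remainder.
  leading term 1: no divisor's leading term divides it; move 10 to the remainder.
  remainder -xz + 10z + 10 ≠ 0; add h_3 = -xz + 10z + 10 to the basis.

The other S-polynomials (S(f_1,h_3), S(f_2,h_3)) all reduce to 0 modulo the current basis, so we have a Gröbner basis.
Inter-reduce: drop elements whose leading term is divisible by another's, tail-reduce, and make monic.
Reduced Gröbner basis: {xz - 10z - 10, y - 1}.
Label its elements g_1 = xz - 10z - 10, g_2 = y - 1.

Reduce p = -11x²z² - 8xyz + 110xz² - 4x² + 110xz - 3y² + 11y + 4 modulo G:
  leading term x²z²: subtract (-11xz)·g_1 from -11x²z² - 8xyz + 110xz² - 4x² + 110xz - 3y² + 11y + 4 → -8xyz - 4x² - 3y² + 11y + 4
  leading term xyz: subtract (-8y)·g_1 from -8xyz - 4x² - 3y² + 11y + 4 → -4x² - 3y² - 80yz - 69y + 4
  leading term x²: no divisor's leading term divides it; move -4x² to the remainder.
  leading term y²: subtract (-3y)·g_2 from -3y² - 80yz - 69y + 4 → -80yz - 72y + 4
  leading term yz: subtract (-80z)·g_2 from -80yz - 72y + 4 → -72y - 80z + 4
  leading term y: subtract (-72)·g_2 from -72y - 80z + 4 → -80z - 68
  leading term z: no divisor's leading term divides it; move -80z to the remainder.
  leading term 1: no divisor's leading term divides it; move -68 to the remainder.
  normal form = -4x² - 80z - 68.
The normal form is nonzero, so p ∉ I. Since p minus its normal form lies in I, I + (p) = I + (r) where r = -4x² - 80z - 68; decide whether this ideal is the whole ring.
Run Buchberger on G together with r (pairs among the g_i already reduce to 0 since G is a Gröbner basis):
g_1 = xz - 10z - 10, LT = xz.
g_2 = y - 1, LT = y.
r = -4x² - 80z - 68, LT = x².

S(g_1,r): lcm = x²z. S = -10xz - 20z² - 10x - 17z.
  leading term xz: subtract (-10)·g_1 from -10xz - 20z² - 10x - 17z → -20z² - 10x - 117z - 100
  leading term z²: no divisor's leading term divides it; move -20z² to the remainder.
  leading term x: no divisor's leading term divides it; move -10x to the remainder.
  leading term z: no divisor's leading term divides it; move -117z to the remainder.
  leading term 1: no divisor's leading term divides it; move -100 to the remainder.
  remainder -20z² - 10x - 117z - 100 ≠ 0; add m_4 = -20z² - 10x - 117z - 100 to the basis.

The other S-polynomials (S(g_1,g_2), S(g_2,r), S(g_1,m_4), S(g_2,m_4), S(r,m_4)) all reduce to 0 modulo the current basis, so we have a Gröbner basis.
Inter-reduce: drop elements whose leading term is divisible by another's, tail-reduce, and make monic.
Reduced Gröbner basis: {x² + 20z + 17, xz - 10z - 10, z² + ½x + 117/20z + 5, y - 1}.
The reduced Gröbner basis of I + (p) is {x² + 20z + 17, xz - 10z - 10, z² + ½x + 117/20z + 5, y - 1} ≠ {1}, a proper ideal, so the enlarged system stays consistent: p is independent of I, with normal form -4x² - 80z - 68.

Ideal membership is decidable via reduction modulo a Gröbner basis.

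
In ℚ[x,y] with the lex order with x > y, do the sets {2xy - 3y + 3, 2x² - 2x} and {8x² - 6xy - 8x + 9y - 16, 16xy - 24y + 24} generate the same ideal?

No, the ideals differ.

Two ideals are equal iff their reduced Gröbner bases coincide (the reduced basis is unique for a fixed ordering).
Buchberger on the first generating set:
f_1 = 2xy - 3y + 3, LT = xy.
f_2 = 2x² - 2x, LT = x².

S(f_1,f_2): lcm = x²y. S = -½xy + 3/2x.
  reduce S modulo (f_1, f_2):
  remainder 3/2x - ¾y + ¾ ≠ 0; add g_3 = 3/2x - ¾y + ¾ to the basis.

S(f_1,g_3): lcm = xy. S = ½y² - 2y + 3/2.
  reduce S modulo (f_1, f_2, g_3):
  remainder ½y² - 2y + 3/2 ≠ 0; add g_4 = ½y² - 2y + 3/2 to the basis.

The other S-polynomials (S(f_2,g_3), S(f_1,g_4), S(f_2,g_4), S(g_3,g_4)) all reduce to 0 modulo the current basis, so we have a Gröbner basis.
Inter-reduce: drop elements whose leading term is divisible by another's, tail-reduce, and make monic.
Reduced Gröbner basis: {x - ½y + ½, y² - 4y + 3}.

Buchberger on the second generating set:
h_1 = 8x² - 6xy - 8x + 9y - 16, LT = x².
h_2 = 16xy - 24y + 24, LT = xy.

S(h_1,h_2): lcm = x²y. S = -¾xy² + ½xy - 3/2x + 9/8y² - 2y.
  reduce S modulo (h_1, h_2):
  remainder -3/2x - ⅛y - ¾ ≠ 0; add k_3 = -3/2x - ⅛y - ¾ to the basis.

S(h_2,k_3): lcm = xy. S = -1/12y² - 2y + 3/2.
  reduce S modulo (h_1, h_2, k_3):
  remainder -1/12y² - 2y + 3/2 ≠ 0; add k_4 = -1/12y² - 2y + 3/2 to the basis.

The other S-polynomials (S(h_1,k_3), S(h_1,k_4), S(h_2,k_4), S(k_3,k_4)) all reduce to 0 modulo the current basis, so we have a Gröbner basis.
Inter-reduce: drop elements whose leading term is divisible by another's, tail-reduce, and make monic.
Reduced Gröbner basis: {x + 1/12y + ½, y² + 24y - 18}.

Since the reduced bases disagree, the two ideals are not the same.
The choice of monomial ordering does not affect the verdict — as long as both bases are computed under the same ordering, their equality decides ideal equality.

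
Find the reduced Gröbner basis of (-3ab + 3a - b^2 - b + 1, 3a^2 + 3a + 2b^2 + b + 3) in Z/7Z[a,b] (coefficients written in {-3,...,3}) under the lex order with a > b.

G = {a + b^2 + b - 2, b^3 + 2b^2 - b}

f_1 = -3ab + 3a - b^2 - b + 1, LT = ab.
f_2 = 3a^2 + 3a + 2b^2 + b + 3, LT = a^2.

S(f_1,f_2): lcm = a^2b. S = -a^2 - 2ab^2 - 3ab + 2a - 3b^3 + 2b^2 - b.
  leading term a^2: subtract (2)·f_2 from -a^2 - 2ab^2 - 3ab + 2a - 3b^3 + 2b^2 - b → -2ab^2 - 3ab + 3a - 3b^3 - 2b^2 - 3b + 1
  leading term ab^2: subtract (3b)·f_1 from -2ab^2 - 3ab + 3a - 3b^3 - 2b^2 - 3b + 1 → 2ab + 3a + b^2 + b + 1
  leading term ab: subtract (-3)·f_1 from 2ab + 3a + b^2 + b + 1 → -2a - 2b^2 - 2b - 3
  leading term a: no divisor's leading term divides it; move -2a to the remainder.
  leading term b^2: no divisor's leading term divides it; move -2b^2 to the remainder.
  leading term b: no divisor's leading term divides it; move -2b to the remainder.
  leading term 1: no divisor's leading term divides it; move -3 to the remainder.
  remainder -2a - 2b^2 - 2b - 3 ≠ 0; add g_3 = -2a - 2b^2 - 2b - 3 to the basis.

S(f_1,g_3): lcm = ab. S = -a - b^3 - 3b^2 + 2.
  leading term a: subtract (-3)·g_3 from -a - b^3 - 3b^2 + 2 → -b^3 - 2b^2 + b
  leading term b^3: no divisor's leading term divides it; move -b^3 to the remainder.
  leading term b^2: no divisor's leading term divides it; move -2b^2 to the remainder.
  leading term b: no divisor's leading term divides it; move b to the remainder.
  remainder -b^3 - 2b^2 + b ≠ 0; add g_4 = -b^3 - 2b^2 + b to the basis.

The other S-polynomials (S(f_2,g_3), S(f_1,g_4), S(f_2,g_4), S(g_3,g_4)) all reduce to 0 modulo the current basis, so we have a Gröbner basis.
Inter-reduce: drop elements whose leading term is divisible by another's, tail-reduce, and make monic.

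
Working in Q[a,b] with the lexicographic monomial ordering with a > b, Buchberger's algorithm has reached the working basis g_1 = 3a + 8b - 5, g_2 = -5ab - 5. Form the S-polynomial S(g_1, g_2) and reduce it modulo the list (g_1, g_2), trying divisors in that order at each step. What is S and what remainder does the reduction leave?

lcm(LM(g_1), LM(g_2)) = ab.
S = (lcm/LT(g_1))·g_1 − (lcm/LT(g_2))·g_2 = 8/3b^2 - 5/3b - 1.
Reduce S modulo (g_1, g_2) in that order:
  leading term b^2: no divisor's leading term divides it; move 8/3b^2 to the remainder.
  leading term b: no divisor's leading term divides it; move -5/3b to the remainder.
  leading term 1: no divisor's leading term divides it; move -1 to the remainder.
The remainder 8/3b^2 - 5/3b - 1 is nonzero, so it would be added as the next basis element.
This is the inner loop of Buchberger's algorithm — each nonzero remainder becomes a new basis element.

S(g_1, g_2) = 8/3b^2 - 5/3b - 1; remainder on division = 8/3b^2 - 5/3b - 1.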